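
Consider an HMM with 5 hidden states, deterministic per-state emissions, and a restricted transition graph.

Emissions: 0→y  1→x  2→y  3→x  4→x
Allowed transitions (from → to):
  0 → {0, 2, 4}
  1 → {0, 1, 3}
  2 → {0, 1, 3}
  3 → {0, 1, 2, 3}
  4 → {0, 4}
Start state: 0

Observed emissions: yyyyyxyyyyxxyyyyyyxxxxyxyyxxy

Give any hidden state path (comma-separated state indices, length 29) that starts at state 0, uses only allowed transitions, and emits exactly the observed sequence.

0,2,0,0,0,4,0,0,0,2,1,1,0,0,2,0,0,2,3,1,1,3,2,1,0,2,3,1,0

  pos 0: y in {0,2}, choose 0; start
  pos 1: y in {0,2}, choose 2; 0->2 ok
  pos 2: y in {0,2}, choose 0; 2->0 ok
  pos 3: y in {0,2}, choose 0; 0->0 ok
  pos 4: y in {0,2}, choose 0; 0->0 ok
  pos 5: x in {1,3,4}, choose 4; 0->4 ok
  pos 6: y in {0,2}, choose 0; 4->0 ok
  pos 7: y in {0,2}, choose 0; 0->0 ok
  pos 8: y in {0,2}, choose 0; 0->0 ok
  pos 9: y in {0,2}, choose 2; 0->2 ok
  pos 10: x in {1,3,4}, choose 1; 2->1 ok
  pos 11: x in {1,3,4}, choose 1; 1->1 ok
  pos 12: y in {0,2}, choose 0; 1->0 ok
  pos 13: y in {0,2}, choose 0; 0->0 ok
  pos 14: y in {0,2}, choose 2; 0->2 ok
  pos 15: y in {0,2}, choose 0; 2->0 ok
  pos 16: y in {0,2}, choose 0; 0->0 ok
  pos 17: y in {0,2}, choose 2; 0->2 ok
  pos 18: x in {1,3,4}, choose 3; 2->3 ok
  pos 19: x in {1,3,4}, choose 1; 3->1 ok
  pos 20: x in {1,3,4}, choose 1; 1->1 ok
  pos 21: x in {1,3,4}, choose 3; 1->3 ok
  pos 22: y in {0,2}, choose 2; 3->2 ok
  pos 23: x in {1,3,4}, choose 1; 2->1 ok
  pos 24: y in {0,2}, choose 0; 1->0 ok
  pos 25: y in {0,2}, choose 2; 0->2 ok
  pos 26: x in {1,3,4}, choose 3; 2->3 ok
  pos 27: x in {1,3,4}, choose 1; 3->1 ok
  pos 28: y in {0,2}, choose 0; 1->0 ok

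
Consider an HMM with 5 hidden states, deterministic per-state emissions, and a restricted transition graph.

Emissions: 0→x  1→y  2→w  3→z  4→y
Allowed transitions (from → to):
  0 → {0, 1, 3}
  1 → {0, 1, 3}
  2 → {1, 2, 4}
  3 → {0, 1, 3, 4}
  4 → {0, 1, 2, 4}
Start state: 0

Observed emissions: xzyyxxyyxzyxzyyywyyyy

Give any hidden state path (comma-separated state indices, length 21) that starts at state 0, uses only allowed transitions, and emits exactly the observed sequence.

  pos 0: x in {0}, choose 0; start
  pos 1: z in {3}, choose 3; 0->3 ok
  pos 2: y in {1,4}, choose 4; 3->4 ok
  pos 3: y in {1,4}, choose 1; 4->1 ok
  pos 4: x in {0}, choose 0; 1->0 ok
  pos 5: x in {0}, choose 0; 0->0 ok
  pos 6: y in {1,4}, choose 1; 0->1 ok
  pos 7: y in {1,4}, choose 1; 1->1 ok
  pos 8: x in {0}, choose 0; 1->0 ok
  pos 9: z in {3}, choose 3; 0->3 ok
  pos 10: y in {1,4}, choose 4; 3->4 ok
  pos 11: x in {0}, choose 0; 4->0 ok
  pos 12: z in {3}, choose 3; 0->3 ok
  pos 13: y in {1,4}, choose 4; 3->4 ok
  pos 14: y in {1,4}, choose 4; 4->4 ok
  pos 15: y in {1,4}, choose 4; 4->4 ok
  pos 16: w in {2}, choose 2; 4->2 ok
  pos 17: y in {1,4}, choose 4; 2->4 ok
  pos 18: y in {1,4}, choose 4; 4->4 ok
  pos 19: y in {1,4}, choose 1; 4->1 ok
  pos 20: y in {1,4}, choose 1; 1->1 ok

0,3,4,1,0,0,1,1,0,3,4,0,3,4,4,4,2,4,4,1,1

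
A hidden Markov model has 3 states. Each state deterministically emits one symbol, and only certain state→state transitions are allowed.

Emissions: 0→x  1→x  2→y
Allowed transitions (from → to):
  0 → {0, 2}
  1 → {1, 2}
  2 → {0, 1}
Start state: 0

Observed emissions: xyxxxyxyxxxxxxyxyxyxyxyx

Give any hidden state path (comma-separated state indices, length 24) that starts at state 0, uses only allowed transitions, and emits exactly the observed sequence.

0,2,0,0,0,2,0,2,0,0,0,0,0,0,2,1,2,1,2,1,2,1,2,0

  pos 0: x in {0,1}, choose 0; start
  pos 1: y in {2}, choose 2; 0->2 ok
  pos 2: x in {0,1}, choose 0; 2->0 ok
  pos 3: x in {0,1}, choose 0; 0->0 ok
  pos 4: x in {0,1}, choose 0; 0->0 ok
  pos 5: y in {2}, choose 2; 0->2 ok
  pos 6: x in {0,1}, choose 0; 2->0 ok
  pos 7: y in {2}, choose 2; 0->2 ok
  pos 8: x in {0,1}, choose 0; 2->0 ok
  pos 9: x in {0,1}, choose 0; 0->0 ok
  pos 10: x in {0,1}, choose 0; 0->0 ok
  pos 11: x in {0,1}, choose 0; 0->0 ok
  pos 12: x in {0,1}, choose 0; 0->0 ok
  pos 13: x in {0,1}, choose 0; 0->0 ok
  pos 14: y in {2}, choose 2; 0->2 ok
  pos 15: x in {0,1}, choose 1; 2->1 ok
  pos 16: y in {2}, choose 2; 1->2 ok
  pos 17: x in {0,1}, choose 1; 2->1 ok
  pos 18: y in {2}, choose 2; 1->2 ok
  pos 19: x in {0,1}, choose 1; 2->1 ok
  pos 20: y in {2}, choose 2; 1->2 ok
  pos 21: x in {0,1}, choose 1; 2->1 ok
  pos 22: y in {2}, choose 2; 1->2 ok
  pos 23: x in {0,1}, choose 0; 2->0 ok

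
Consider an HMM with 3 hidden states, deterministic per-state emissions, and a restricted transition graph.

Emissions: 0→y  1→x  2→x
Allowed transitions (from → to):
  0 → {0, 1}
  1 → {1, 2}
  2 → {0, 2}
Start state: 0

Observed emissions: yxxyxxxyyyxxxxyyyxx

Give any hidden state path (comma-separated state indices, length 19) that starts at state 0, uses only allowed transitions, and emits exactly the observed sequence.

  [0] y  {0}  => 0  start
  [1] x  {1,2}  => 1  0->1 ok
  [2] x  {1,2}  => 2  1->2 ok
  [3] y  {0}  => 0  2->0 ok
  [4] x  {1,2}  => 1  0->1 ok
  [5] x  {1,2}  => 2  1->2 ok
  [6] x  {1,2}  => 2  2->2 ok
  [7] y  {0}  => 0  2->0 ok
  [8] y  {0}  => 0  0->0 ok
  [9] y  {0}  => 0  0->0 ok
  [10] x  {1,2}  => 1  0->1 ok
  [11] x  {1,2}  => 1  1->1 ok
  [12] x  {1,2}  => 1  1->1 ok
  [13] x  {1,2}  => 2  1->2 ok
  [14] y  {0}  => 0  2->0 ok
  [15] y  {0}  => 0  0->0 ok
  [16] y  {0}  => 0  0->0 ok
  [17] x  {1,2}  => 1  0->1 ok
  [18] x  {1,2}  => 1  1->1 ok

0,1,2,0,1,2,2,0,0,0,1,1,1,2,0,0,0,1,1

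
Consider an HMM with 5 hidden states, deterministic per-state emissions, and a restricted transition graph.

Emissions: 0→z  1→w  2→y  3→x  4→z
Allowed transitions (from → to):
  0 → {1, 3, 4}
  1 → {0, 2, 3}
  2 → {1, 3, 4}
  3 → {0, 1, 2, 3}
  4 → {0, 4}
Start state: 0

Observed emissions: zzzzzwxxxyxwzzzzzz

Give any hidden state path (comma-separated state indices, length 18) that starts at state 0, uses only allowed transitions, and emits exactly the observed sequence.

  0: obs=z cand={0,4} pick 0 [start]
  1: obs=z cand={0,4} pick 4 [0->4 ok]
  2: obs=z cand={0,4} pick 4 [4->4 ok]
  3: obs=z cand={0,4} pick 4 [4->4 ok]
  4: obs=z cand={0,4} pick 0 [4->0 ok]
  5: obs=w cand={1} pick 1 [0->1 ok]
  6: obs=x cand={3} pick 3 [1->3 ok]
  7: obs=x cand={3} pick 3 [3->3 ok]
  8: obs=x cand={3} pick 3 [3->3 ok]
  9: obs=y cand={2} pick 2 [3->2 ok]
  10: obs=x cand={3} pick 3 [2->3 ok]
  11: obs=w cand={1} pick 1 [3->1 ok]
  12: obs=z cand={0,4} pick 0 [1->0 ok]
  13: obs=z cand={0,4} pick 4 [0->4 ok]
  14: obs=z cand={0,4} pick 0 [4->0 ok]
  15: obs=z cand={0,4} pick 4 [0->4 ok]
  16: obs=z cand={0,4} pick 4 [4->4 ok]
  17: obs=z cand={0,4} pick 0 [4->0 ok]

0,4,4,4,0,1,3,3,3,2,3,1,0,4,0,4,4,0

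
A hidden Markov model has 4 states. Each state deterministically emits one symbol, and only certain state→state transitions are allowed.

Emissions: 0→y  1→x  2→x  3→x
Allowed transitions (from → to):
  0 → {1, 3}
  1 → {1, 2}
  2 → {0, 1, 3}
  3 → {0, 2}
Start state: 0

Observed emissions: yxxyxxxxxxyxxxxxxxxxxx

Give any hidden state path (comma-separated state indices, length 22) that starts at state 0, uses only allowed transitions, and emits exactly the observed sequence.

0,3,2,0,1,1,1,2,1,2,0,1,1,2,1,2,1,2,3,2,3,2

  pos 0: y in {0}, choose 0; start
  pos 1: x in {1,2,3}, choose 3; 0->3 ok
  pos 2: x in {1,2,3}, choose 2; 3->2 ok
  pos 3: y in {0}, choose 0; 2->0 ok
  pos 4: x in {1,2,3}, choose 1; 0->1 ok
  pos 5: x in {1,2,3}, choose 1; 1->1 ok
  pos 6: x in {1,2,3}, choose 1; 1->1 ok
  pos 7: x in {1,2,3}, choose 2; 1->2 ok
  pos 8: x in {1,2,3}, choose 1; 2->1 ok
  pos 9: x in {1,2,3}, choose 2; 1->2 ok
  pos 10: y in {0}, choose 0; 2->0 ok
  pos 11: x in {1,2,3}, choose 1; 0->1 ok
  pos 12: x in {1,2,3}, choose 1; 1->1 ok
  pos 13: x in {1,2,3}, choose 2; 1->2 ok
  pos 14: x in {1,2,3}, choose 1; 2->1 ok
  pos 15: x in {1,2,3}, choose 2; 1->2 ok
  pos 16: x in {1,2,3}, choose 1; 2->1 ok
  pos 17: x in {1,2,3}, choose 2; 1->2 ok
  pos 18: x in {1,2,3}, choose 3; 2->3 ok
  pos 19: x in {1,2,3}, choose 2; 3->2 ok
  pos 20: x in {1,2,3}, choose 3; 2->3 ok
  pos 21: x in {1,2,3}, choose 2; 3->2 ok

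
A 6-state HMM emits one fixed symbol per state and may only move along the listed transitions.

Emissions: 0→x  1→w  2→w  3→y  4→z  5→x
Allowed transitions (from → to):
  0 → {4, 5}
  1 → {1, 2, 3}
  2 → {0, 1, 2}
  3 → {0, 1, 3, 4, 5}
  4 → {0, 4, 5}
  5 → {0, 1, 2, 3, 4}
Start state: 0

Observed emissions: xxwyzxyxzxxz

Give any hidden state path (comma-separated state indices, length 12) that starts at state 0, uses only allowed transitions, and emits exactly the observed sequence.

  [0] x  {0,5}  => 0  start
  [1] x  {0,5}  => 5  0->5 ok
  [2] w  {1,2}  => 1  5->1 ok
  [3] y  {3}  => 3  1->3 ok
  [4] z  {4}  => 4  3->4 ok
  [5] x  {0,5}  => 5  4->5 ok
  [6] y  {3}  => 3  5->3 ok
  [7] x  {0,5}  => 5  3->5 ok
  [8] z  {4}  => 4  5->4 ok
  [9] x  {0,5}  => 5  4->5 ok
  [10] x  {0,5}  => 0  5->0 ok
  [11] z  {4}  => 4  0->4 ok

0,5,1,3,4,5,3,5,4,5,0,4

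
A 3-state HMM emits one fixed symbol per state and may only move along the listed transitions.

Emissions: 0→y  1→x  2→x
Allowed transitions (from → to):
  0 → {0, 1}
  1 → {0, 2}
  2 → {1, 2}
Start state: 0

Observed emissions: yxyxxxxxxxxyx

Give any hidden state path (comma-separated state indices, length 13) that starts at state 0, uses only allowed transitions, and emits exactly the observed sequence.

0,1,0,1,2,2,2,2,2,2,1,0,1

  t0 'y' -> {0}, take 0 (start)
  t1 'x' -> {1,2}, take 1 (0->1 ok)
  t2 'y' -> {0}, take 0 (1->0 ok)
  t3 'x' -> {1,2}, take 1 (0->1 ok)
  t4 'x' -> {1,2}, take 2 (1->2 ok)
  t5 'x' -> {1,2}, take 2 (2->2 ok)
  t6 'x' -> {1,2}, take 2 (2->2 ok)
  t7 'x' -> {1,2}, take 2 (2->2 ok)
  t8 'x' -> {1,2}, take 2 (2->2 ok)
  t9 'x' -> {1,2}, take 2 (2->2 ok)
  t10 'x' -> {1,2}, take 1 (2->1 ok)
  t11 'y' -> {0}, take 0 (1->0 ok)
  t12 'x' -> {1,2}, take 1 (0->1 ok)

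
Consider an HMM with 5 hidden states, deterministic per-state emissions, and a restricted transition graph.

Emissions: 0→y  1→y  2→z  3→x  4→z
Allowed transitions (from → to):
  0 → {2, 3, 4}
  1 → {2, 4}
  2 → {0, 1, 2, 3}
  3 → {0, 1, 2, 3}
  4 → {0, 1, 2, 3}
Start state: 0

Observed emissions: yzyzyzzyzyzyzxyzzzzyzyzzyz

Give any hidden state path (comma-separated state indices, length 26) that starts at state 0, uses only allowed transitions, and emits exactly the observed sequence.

0,4,1,4,1,2,2,1,2,0,4,0,4,3,1,2,2,2,2,1,4,1,2,2,1,4

  pos 0: y in {0,1}, choose 0; start
  pos 1: z in {2,4}, choose 4; 0->4 ok
  pos 2: y in {0,1}, choose 1; 4->1 ok
  pos 3: z in {2,4}, choose 4; 1->4 ok
  pos 4: y in {0,1}, choose 1; 4->1 ok
  pos 5: z in {2,4}, choose 2; 1->2 ok
  pos 6: z in {2,4}, choose 2; 2->2 ok
  pos 7: y in {0,1}, choose 1; 2->1 ok
  pos 8: z in {2,4}, choose 2; 1->2 ok
  pos 9: y in {0,1}, choose 0; 2->0 ok
  pos 10: z in {2,4}, choose 4; 0->4 ok
  pos 11: y in {0,1}, choose 0; 4->0 ok
  pos 12: z in {2,4}, choose 4; 0->4 ok
  pos 13: x in {3}, choose 3; 4->3 ok
  pos 14: y in {0,1}, choose 1; 3->1 ok
  pos 15: z in {2,4}, choose 2; 1->2 ok
  pos 16: z in {2,4}, choose 2; 2->2 ok
  pos 17: z in {2,4}, choose 2; 2->2 ok
  pos 18: z in {2,4}, choose 2; 2->2 ok
  pos 19: y in {0,1}, choose 1; 2->1 ok
  pos 20: z in {2,4}, choose 4; 1->4 ok
  pos 21: y in {0,1}, choose 1; 4->1 ok
  pos 22: z in {2,4}, choose 2; 1->2 ok
  pos 23: z in {2,4}, choose 2; 2->2 ok
  pos 24: y in {0,1}, choose 1; 2->1 ok
  pos 25: z in {2,4}, choose 4; 1->4 ok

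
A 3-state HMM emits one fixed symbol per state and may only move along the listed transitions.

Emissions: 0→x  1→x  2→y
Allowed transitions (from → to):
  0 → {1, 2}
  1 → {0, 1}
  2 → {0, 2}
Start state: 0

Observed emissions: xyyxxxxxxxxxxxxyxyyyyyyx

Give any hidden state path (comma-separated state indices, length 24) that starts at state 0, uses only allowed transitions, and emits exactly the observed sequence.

  t0 'x' -> {0,1}, take 0 (start)
  t1 'y' -> {2}, take 2 (0->2 ok)
  t2 'y' -> {2}, take 2 (2->2 ok)
  t3 'x' -> {0,1}, take 0 (2->0 ok)
  t4 'x' -> {0,1}, take 1 (0->1 ok)
  t5 'x' -> {0,1}, take 1 (1->1 ok)
  t6 'x' -> {0,1}, take 1 (1->1 ok)
  t7 'x' -> {0,1}, take 1 (1->1 ok)
  t8 'x' -> {0,1}, take 1 (1->1 ok)
  t9 'x' -> {0,1}, take 0 (1->0 ok)
  t10 'x' -> {0,1}, take 1 (0->1 ok)
  t11 'x' -> {0,1}, take 0 (1->0 ok)
  t12 'x' -> {0,1}, take 1 (0->1 ok)
  t13 'x' -> {0,1}, take 1 (1->1 ok)
  t14 'x' -> {0,1}, take 0 (1->0 ok)
  t15 'y' -> {2}, take 2 (0->2 ok)
  t16 'x' -> {0,1}, take 0 (2->0 ok)
  t17 'y' -> {2}, take 2 (0->2 ok)
  t18 'y' -> {2}, take 2 (2->2 ok)
  t19 'y' -> {2}, take 2 (2->2 ok)
  t20 'y' -> {2}, take 2 (2->2 ok)
  t21 'y' -> {2}, take 2 (2->2 ok)
  t22 'y' -> {2}, take 2 (2->2 ok)
  t23 'x' -> {0,1}, take 0 (2->0 ok)

0,2,2,0,1,1,1,1,1,0,1,0,1,1,0,2,0,2,2,2,2,2,2,0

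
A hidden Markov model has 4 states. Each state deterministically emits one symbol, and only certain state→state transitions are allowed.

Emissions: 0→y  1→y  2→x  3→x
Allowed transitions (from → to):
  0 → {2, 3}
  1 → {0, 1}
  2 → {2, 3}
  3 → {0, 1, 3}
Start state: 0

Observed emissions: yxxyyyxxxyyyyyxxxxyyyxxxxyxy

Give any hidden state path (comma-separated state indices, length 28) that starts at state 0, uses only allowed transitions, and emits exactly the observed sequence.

0,2,3,1,1,0,2,3,3,1,1,1,1,0,2,2,3,3,1,1,0,2,2,2,3,0,3,1

  [0] y  {0,1}  => 0  start
  [1] x  {2,3}  => 2  0->2 ok
  [2] x  {2,3}  => 3  2->3 ok
  [3] y  {0,1}  => 1  3->1 ok
  [4] y  {0,1}  => 1  1->1 ok
  [5] y  {0,1}  => 0  1->0 ok
  [6] x  {2,3}  => 2  0->2 ok
  [7] x  {2,3}  => 3  2->3 ok
  [8] x  {2,3}  => 3  3->3 ok
  [9] y  {0,1}  => 1  3->1 ok
  [10] y  {0,1}  => 1  1->1 ok
  [11] y  {0,1}  => 1  1->1 ok
  [12] y  {0,1}  => 1  1->1 ok
  [13] y  {0,1}  => 0  1->0 ok
  [14] x  {2,3}  => 2  0->2 ok
  [15] x  {2,3}  => 2  2->2 ok
  [16] x  {2,3}  => 3  2->3 ok
  [17] x  {2,3}  => 3  3->3 ok
  [18] y  {0,1}  => 1  3->1 ok
  [19] y  {0,1}  => 1  1->1 ok
  [20] y  {0,1}  => 0  1->0 ok
  [21] x  {2,3}  => 2  0->2 ok
  [22] x  {2,3}  => 2  2->2 ok
  [23] x  {2,3}  => 2  2->2 ok
  [24] x  {2,3}  => 3  2->3 ok
  [25] y  {0,1}  => 0  3->0 ok
  [26] x  {2,3}  => 3  0->3 ok
  [27] y  {0,1}  => 1  3->1 ok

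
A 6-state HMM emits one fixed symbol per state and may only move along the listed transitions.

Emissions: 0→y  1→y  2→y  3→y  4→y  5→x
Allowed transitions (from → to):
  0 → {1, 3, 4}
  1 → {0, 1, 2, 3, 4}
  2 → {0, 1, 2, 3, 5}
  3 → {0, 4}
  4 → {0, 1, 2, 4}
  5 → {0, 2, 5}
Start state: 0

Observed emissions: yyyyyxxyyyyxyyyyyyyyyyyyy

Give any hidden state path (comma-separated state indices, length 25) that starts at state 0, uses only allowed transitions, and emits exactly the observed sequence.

0,3,0,1,2,5,5,0,4,2,2,5,0,3,4,1,3,0,1,4,0,1,3,0,1

  [0] y  {0,1,2,3,4}  => 0  start
  [1] y  {0,1,2,3,4}  => 3  0->3 ok
  [2] y  {0,1,2,3,4}  => 0  3->0 ok
  [3] y  {0,1,2,3,4}  => 1  0->1 ok
  [4] y  {0,1,2,3,4}  => 2  1->2 ok
  [5] x  {5}  => 5  2->5 ok
  [6] x  {5}  => 5  5->5 ok
  [7] y  {0,1,2,3,4}  => 0  5->0 ok
  [8] y  {0,1,2,3,4}  => 4  0->4 ok
  [9] y  {0,1,2,3,4}  => 2  4->2 ok
  [10] y  {0,1,2,3,4}  => 2  2->2 ok
  [11] x  {5}  => 5  2->5 ok
  [12] y  {0,1,2,3,4}  => 0  5->0 ok
  [13] y  {0,1,2,3,4}  => 3  0->3 ok
  [14] y  {0,1,2,3,4}  => 4  3->4 ok
  [15] y  {0,1,2,3,4}  => 1  4->1 ok
  [16] y  {0,1,2,3,4}  => 3  1->3 ok
  [17] y  {0,1,2,3,4}  => 0  3->0 ok
  [18] y  {0,1,2,3,4}  => 1  0->1 ok
  [19] y  {0,1,2,3,4}  => 4  1->4 ok
  [20] y  {0,1,2,3,4}  => 0  4->0 ok
  [21] y  {0,1,2,3,4}  => 1  0->1 ok
  [22] y  {0,1,2,3,4}  => 3  1->3 ok
  [23] y  {0,1,2,3,4}  => 0  3->0 ok
  [24] y  {0,1,2,3,4}  => 1  0->1 ok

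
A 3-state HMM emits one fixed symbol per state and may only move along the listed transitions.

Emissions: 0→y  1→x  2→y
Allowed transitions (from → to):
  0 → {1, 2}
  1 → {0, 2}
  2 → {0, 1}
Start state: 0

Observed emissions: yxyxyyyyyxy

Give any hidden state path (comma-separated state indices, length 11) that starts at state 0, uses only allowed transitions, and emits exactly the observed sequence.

0,1,2,1,0,2,0,2,0,1,0

  pos 0: y in {0,2}, choose 0; start
  pos 1: x in {1}, choose 1; 0->1 ok
  pos 2: y in {0,2}, choose 2; 1->2 ok
  pos 3: x in {1}, choose 1; 2->1 ok
  pos 4: y in {0,2}, choose 0; 1->0 ok
  pos 5: y in {0,2}, choose 2; 0->2 ok
  pos 6: y in {0,2}, choose 0; 2->0 ok
  pos 7: y in {0,2}, choose 2; 0->2 ok
  pos 8: y in {0,2}, choose 0; 2->0 ok
  pos 9: x in {1}, choose 1; 0->1 ok
  pos 10: y in {0,2}, choose 0; 1->0 ok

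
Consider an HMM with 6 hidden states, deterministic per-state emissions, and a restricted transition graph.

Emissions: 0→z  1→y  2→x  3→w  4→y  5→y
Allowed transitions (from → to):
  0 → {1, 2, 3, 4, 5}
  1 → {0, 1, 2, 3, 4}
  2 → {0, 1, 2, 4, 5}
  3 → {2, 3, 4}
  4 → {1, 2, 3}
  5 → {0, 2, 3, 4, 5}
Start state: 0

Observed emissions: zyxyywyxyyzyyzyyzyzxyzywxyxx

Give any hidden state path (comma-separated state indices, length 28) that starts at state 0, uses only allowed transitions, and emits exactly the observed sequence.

0,5,2,1,4,3,4,2,4,1,0,5,5,0,4,1,0,5,0,2,1,0,1,3,2,5,2,2

  pos 0: z in {0}, choose 0; start
  pos 1: y in {1,4,5}, choose 5; 0->5 ok
  pos 2: x in {2}, choose 2; 5->2 ok
  pos 3: y in {1,4,5}, choose 1; 2->1 ok
  pos 4: y in {1,4,5}, choose 4; 1->4 ok
  pos 5: w in {3}, choose 3; 4->3 ok
  pos 6: y in {1,4,5}, choose 4; 3->4 ok
  pos 7: x in {2}, choose 2; 4->2 ok
  pos 8: y in {1,4,5}, choose 4; 2->4 ok
  pos 9: y in {1,4,5}, choose 1; 4->1 ok
  pos 10: z in {0}, choose 0; 1->0 ok
  pos 11: y in {1,4,5}, choose 5; 0->5 ok
  pos 12: y in {1,4,5}, choose 5; 5->5 ok
  pos 13: z in {0}, choose 0; 5->0 ok
  pos 14: y in {1,4,5}, choose 4; 0->4 ok
  pos 15: y in {1,4,5}, choose 1; 4->1 ok
  pos 16: z in {0}, choose 0; 1->0 ok
  pos 17: y in {1,4,5}, choose 5; 0->5 ok
  pos 18: z in {0}, choose 0; 5->0 ok
  pos 19: x in {2}, choose 2; 0->2 ok
  pos 20: y in {1,4,5}, choose 1; 2->1 ok
  pos 21: z in {0}, choose 0; 1->0 ok
  pos 22: y in {1,4,5}, choose 1; 0->1 ok
  pos 23: w in {3}, choose 3; 1->3 ok
  pos 24: x in {2}, choose 2; 3->2 ok
  pos 25: y in {1,4,5}, choose 5; 2->5 ok
  pos 26: x in {2}, choose 2; 5->2 ok
  pos 27: x in {2}, choose 2; 2->2 ok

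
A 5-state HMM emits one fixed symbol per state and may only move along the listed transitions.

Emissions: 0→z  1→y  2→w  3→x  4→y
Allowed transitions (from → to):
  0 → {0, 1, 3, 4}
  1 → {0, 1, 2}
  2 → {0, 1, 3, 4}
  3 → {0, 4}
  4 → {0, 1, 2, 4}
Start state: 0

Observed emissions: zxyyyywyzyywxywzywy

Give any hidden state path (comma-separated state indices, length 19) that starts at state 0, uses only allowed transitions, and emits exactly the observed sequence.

0,3,4,4,1,1,2,1,0,1,1,2,3,4,2,0,4,2,1

  0: obs=z cand={0} pick 0 [start]
  1: obs=x cand={3} pick 3 [0->3 ok]
  2: obs=y cand={1,4} pick 4 [3->4 ok]
  3: obs=y cand={1,4} pick 4 [4->4 ok]
  4: obs=y cand={1,4} pick 1 [4->1 ok]
  5: obs=y cand={1,4} pick 1 [1->1 ok]
  6: obs=w cand={2} pick 2 [1->2 ok]
  7: obs=y cand={1,4} pick 1 [2->1 ok]
  8: obs=z cand={0} pick 0 [1->0 ok]
  9: obs=y cand={1,4} pick 1 [0->1 ok]
  10: obs=y cand={1,4} pick 1 [1->1 ok]
  11: obs=w cand={2} pick 2 [1->2 ok]
  12: obs=x cand={3} pick 3 [2->3 ok]
  13: obs=y cand={1,4} pick 4 [3->4 ok]
  14: obs=w cand={2} pick 2 [4->2 ok]
  15: obs=z cand={0} pick 0 [2->0 ok]
  16: obs=y cand={1,4} pick 4 [0->4 ok]
  17: obs=w cand={2} pick 2 [4->2 ok]
  18: obs=y cand={1,4} pick 1 [2->1 ok]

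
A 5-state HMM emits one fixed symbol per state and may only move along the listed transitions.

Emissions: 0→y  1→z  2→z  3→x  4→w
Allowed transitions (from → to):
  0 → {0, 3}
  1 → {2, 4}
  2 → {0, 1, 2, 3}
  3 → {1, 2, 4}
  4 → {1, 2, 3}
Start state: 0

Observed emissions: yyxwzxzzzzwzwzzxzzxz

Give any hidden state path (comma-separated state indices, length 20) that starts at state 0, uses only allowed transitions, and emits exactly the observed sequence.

  0: obs=y cand={0} pick 0 [start]
  1: obs=y cand={0} pick 0 [0->0 ok]
  2: obs=x cand={3} pick 3 [0->3 ok]
  3: obs=w cand={4} pick 4 [3->4 ok]
  4: obs=z cand={1,2} pick 2 [4->2 ok]
  5: obs=x cand={3} pick 3 [2->3 ok]
  6: obs=z cand={1,2} pick 2 [3->2 ok]
  7: obs=z cand={1,2} pick 1 [2->1 ok]
  8: obs=z cand={1,2} pick 2 [1->2 ok]
  9: obs=z cand={1,2} pick 1 [2->1 ok]
  10: obs=w cand={4} pick 4 [1->4 ok]
  11: obs=z cand={1,2} pick 1 [4->1 ok]
  12: obs=w cand={4} pick 4 [1->4 ok]
  13: obs=z cand={1,2} pick 2 [4->2 ok]
  14: obs=z cand={1,2} pick 2 [2->2 ok]
  15: obs=x cand={3} pick 3 [2->3 ok]
  16: obs=z cand={1,2} pick 2 [3->2 ok]
  17: obs=z cand={1,2} pick 2 [2->2 ok]
  18: obs=x cand={3} pick 3 [2->3 ok]
  19: obs=z cand={1,2} pick 1 [3->1 ok]

0,0,3,4,2,3,2,1,2,1,4,1,4,2,2,3,2,2,3,1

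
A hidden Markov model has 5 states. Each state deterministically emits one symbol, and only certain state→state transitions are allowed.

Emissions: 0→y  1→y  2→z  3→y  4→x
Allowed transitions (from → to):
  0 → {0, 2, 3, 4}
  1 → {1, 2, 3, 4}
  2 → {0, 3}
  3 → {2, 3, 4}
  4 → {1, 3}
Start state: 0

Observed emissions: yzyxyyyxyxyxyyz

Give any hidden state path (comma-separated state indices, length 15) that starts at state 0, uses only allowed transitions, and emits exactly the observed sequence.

  t0 'y' -> {0,1,3}, take 0 (start)
  t1 'z' -> {2}, take 2 (0->2 ok)
  t2 'y' -> {0,1,3}, take 3 (2->3 ok)
  t3 'x' -> {4}, take 4 (3->4 ok)
  t4 'y' -> {0,1,3}, take 1 (4->1 ok)
  t5 'y' -> {0,1,3}, take 3 (1->3 ok)
  t6 'y' -> {0,1,3}, take 3 (3->3 ok)
  t7 'x' -> {4}, take 4 (3->4 ok)
  t8 'y' -> {0,1,3}, take 1 (4->1 ok)
  t9 'x' -> {4}, take 4 (1->4 ok)
  t10 'y' -> {0,1,3}, take 1 (4->1 ok)
  t11 'x' -> {4}, take 4 (1->4 ok)
  t12 'y' -> {0,1,3}, take 3 (4->3 ok)
  t13 'y' -> {0,1,3}, take 3 (3->3 ok)
  t14 'z' -> {2}, take 2 (3->2 ok)

0,2,3,4,1,3,3,4,1,4,1,4,3,3,2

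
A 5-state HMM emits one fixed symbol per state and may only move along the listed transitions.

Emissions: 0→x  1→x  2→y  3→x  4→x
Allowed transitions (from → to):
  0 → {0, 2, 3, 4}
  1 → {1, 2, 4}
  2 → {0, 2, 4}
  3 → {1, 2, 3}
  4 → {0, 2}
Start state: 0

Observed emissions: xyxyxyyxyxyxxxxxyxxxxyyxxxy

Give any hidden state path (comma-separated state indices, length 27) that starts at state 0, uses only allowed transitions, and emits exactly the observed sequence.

  t0 'x' -> {0,1,3,4}, take 0 (start)
  t1 'y' -> {2}, take 2 (0->2 ok)
  t2 'x' -> {0,1,3,4}, take 0 (2->0 ok)
  t3 'y' -> {2}, take 2 (0->2 ok)
  t4 'x' -> {0,1,3,4}, take 4 (2->4 ok)
  t5 'y' -> {2}, take 2 (4->2 ok)
  t6 'y' -> {2}, take 2 (2->2 ok)
  t7 'x' -> {0,1,3,4}, take 0 (2->0 ok)
  t8 'y' -> {2}, take 2 (0->2 ok)
  t9 'x' -> {0,1,3,4}, take 0 (2->0 ok)
  t10 'y' -> {2}, take 2 (0->2 ok)
  t11 'x' -> {0,1,3,4}, take 0 (2->0 ok)
  t12 'x' -> {0,1,3,4}, take 0 (0->0 ok)
  t13 'x' -> {0,1,3,4}, take 3 (0->3 ok)
  t14 'x' -> {0,1,3,4}, take 1 (3->1 ok)
  t15 'x' -> {0,1,3,4}, take 4 (1->4 ok)
  t16 'y' -> {2}, take 2 (4->2 ok)
  t17 'x' -> {0,1,3,4}, take 0 (2->0 ok)
  t18 'x' -> {0,1,3,4}, take 0 (0->0 ok)
  t19 'x' -> {0,1,3,4}, take 0 (0->0 ok)
  t20 'x' -> {0,1,3,4}, take 3 (0->3 ok)
  t21 'y' -> {2}, take 2 (3->2 ok)
  t22 'y' -> {2}, take 2 (2->2 ok)
  t23 'x' -> {0,1,3,4}, take 4 (2->4 ok)
  t24 'x' -> {0,1,3,4}, take 0 (4->0 ok)
  t25 'x' -> {0,1,3,4}, take 3 (0->3 ok)
  t26 'y' -> {2}, take 2 (3->2 ok)

0,2,0,2,4,2,2,0,2,0,2,0,0,3,1,4,2,0,0,0,3,2,2,4,0,3,2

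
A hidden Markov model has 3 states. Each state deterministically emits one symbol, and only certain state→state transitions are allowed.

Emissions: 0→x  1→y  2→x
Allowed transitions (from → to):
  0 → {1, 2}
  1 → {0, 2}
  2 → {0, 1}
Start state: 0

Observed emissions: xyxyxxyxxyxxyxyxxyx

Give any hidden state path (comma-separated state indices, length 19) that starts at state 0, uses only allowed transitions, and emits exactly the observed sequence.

0,1,0,1,2,0,1,2,0,1,2,0,1,2,1,0,2,1,0

  [0] x  {0,2}  => 0  start
  [1] y  {1}  => 1  0->1 ok
  [2] x  {0,2}  => 0  1->0 ok
  [3] y  {1}  => 1  0->1 ok
  [4] x  {0,2}  => 2  1->2 ok
  [5] x  {0,2}  => 0  2->0 ok
  [6] y  {1}  => 1  0->1 ok
  [7] x  {0,2}  => 2  1->2 ok
  [8] x  {0,2}  => 0  2->0 ok
  [9] y  {1}  => 1  0->1 ok
  [10] x  {0,2}  => 2  1->2 ok
  [11] x  {0,2}  => 0  2->0 ok
  [12] y  {1}  => 1  0->1 ok
  [13] x  {0,2}  => 2  1->2 ok
  [14] y  {1}  => 1  2->1 ok
  [15] x  {0,2}  => 0  1->0 ok
  [16] x  {0,2}  => 2  0->2 ok
  [17] y  {1}  => 1  2->1 ok
  [18] x  {0,2}  => 0  1->0 ok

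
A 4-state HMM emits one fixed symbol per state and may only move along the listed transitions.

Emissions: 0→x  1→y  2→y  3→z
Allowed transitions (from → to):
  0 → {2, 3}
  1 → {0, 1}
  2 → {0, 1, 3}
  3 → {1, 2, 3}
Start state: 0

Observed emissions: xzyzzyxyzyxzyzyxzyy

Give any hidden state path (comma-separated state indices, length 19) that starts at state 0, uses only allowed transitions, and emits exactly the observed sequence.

0,3,2,3,3,2,0,2,3,1,0,3,2,3,2,0,3,2,1

  0: obs=x cand={0} pick 0 [start]
  1: obs=z cand={3} pick 3 [0->3 ok]
  2: obs=y cand={1,2} pick 2 [3->2 ok]
  3: obs=z cand={3} pick 3 [2->3 ok]
  4: obs=z cand={3} pick 3 [3->3 ok]
  5: obs=y cand={1,2} pick 2 [3->2 ok]
  6: obs=x cand={0} pick 0 [2->0 ok]
  7: obs=y cand={1,2} pick 2 [0->2 ok]
  8: obs=z cand={3} pick 3 [2->3 ok]
  9: obs=y cand={1,2} pick 1 [3->1 ok]
  10: obs=x cand={0} pick 0 [1->0 ok]
  11: obs=z cand={3} pick 3 [0->3 ok]
  12: obs=y cand={1,2} pick 2 [3->2 ok]
  13: obs=z cand={3} pick 3 [2->3 ok]
  14: obs=y cand={1,2} pick 2 [3->2 ok]
  15: obs=x cand={0} pick 0 [2->0 ok]
  16: obs=z cand={3} pick 3 [0->3 ok]
  17: obs=y cand={1,2} pick 2 [3->2 ok]
  18: obs=y cand={1,2} pick 1 [2->1 ok]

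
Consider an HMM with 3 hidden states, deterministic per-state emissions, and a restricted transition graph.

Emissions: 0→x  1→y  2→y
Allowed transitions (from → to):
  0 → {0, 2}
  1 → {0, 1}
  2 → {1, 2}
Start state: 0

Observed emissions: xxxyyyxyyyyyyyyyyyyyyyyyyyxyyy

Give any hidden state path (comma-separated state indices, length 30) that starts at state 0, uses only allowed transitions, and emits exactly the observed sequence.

  [0] x  {0}  => 0  start
  [1] x  {0}  => 0  0->0 ok
  [2] x  {0}  => 0  0->0 ok
  [3] y  {1,2}  => 2  0->2 ok
  [4] y  {1,2}  => 1  2->1 ok
  [5] y  {1,2}  => 1  1->1 ok
  [6] x  {0}  => 0  1->0 ok
  [7] y  {1,2}  => 2  0->2 ok
  [8] y  {1,2}  => 2  2->2 ok
  [9] y  {1,2}  => 2  2->2 ok
  [10] y  {1,2}  => 2  2->2 ok
  [11] y  {1,2}  => 2  2->2 ok
  [12] y  {1,2}  => 2  2->2 ok
  [13] y  {1,2}  => 2  2->2 ok
  [14] y  {1,2}  => 1  2->1 ok
  [15] y  {1,2}  => 1  1->1 ok
  [16] y  {1,2}  => 1  1->1 ok
  [17] y  {1,2}  => 1  1->1 ok
  [18] y  {1,2}  => 1  1->1 ok
  [19] y  {1,2}  => 1  1->1 ok
  [20] y  {1,2}  => 1  1->1 ok
  [21] y  {1,2}  => 1  1->1 ok
  [22] y  {1,2}  => 1  1->1 ok
  [23] y  {1,2}  => 1  1->1 ok
  [24] y  {1,2}  => 1  1->1 ok
  [25] y  {1,2}  => 1  1->1 ok
  [26] x  {0}  => 0  1->0 ok
  [27] y  {1,2}  => 2  0->2 ok
  [28] y  {1,2}  => 2  2->2 ok
  [29] y  {1,2}  => 1  2->1 ok

0,0,0,2,1,1,0,2,2,2,2,2,2,2,1,1,1,1,1,1,1,1,1,1,1,1,0,2,2,1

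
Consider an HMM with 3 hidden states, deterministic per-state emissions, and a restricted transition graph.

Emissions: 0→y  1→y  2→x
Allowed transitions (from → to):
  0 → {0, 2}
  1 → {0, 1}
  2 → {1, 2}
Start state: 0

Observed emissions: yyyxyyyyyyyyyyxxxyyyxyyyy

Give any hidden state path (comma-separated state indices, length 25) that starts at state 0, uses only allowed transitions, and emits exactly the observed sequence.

0,0,0,2,1,1,1,1,1,1,0,0,0,0,2,2,2,1,1,0,2,1,0,0,0

  [0] y  {0,1}  => 0  start
  [1] y  {0,1}  => 0  0->0 ok
  [2] y  {0,1}  => 0  0->0 ok
  [3] x  {2}  => 2  0->2 ok
  [4] y  {0,1}  => 1  2->1 ok
  [5] y  {0,1}  => 1  1->1 ok
  [6] y  {0,1}  => 1  1->1 ok
  [7] y  {0,1}  => 1  1->1 ok
  [8] y  {0,1}  => 1  1->1 ok
  [9] y  {0,1}  => 1  1->1 ok
  [10] y  {0,1}  => 0  1->0 ok
  [11] y  {0,1}  => 0  0->0 ok
  [12] y  {0,1}  => 0  0->0 ok
  [13] y  {0,1}  => 0  0->0 ok
  [14] x  {2}  => 2  0->2 ok
  [15] x  {2}  => 2  2->2 ok
  [16] x  {2}  => 2  2->2 ok
  [17] y  {0,1}  => 1  2->1 ok
  [18] y  {0,1}  => 1  1->1 ok
  [19] y  {0,1}  => 0  1->0 ok
  [20] x  {2}  => 2  0->2 ok
  [21] y  {0,1}  => 1  2->1 ok
  [22] y  {0,1}  => 0  1->0 ok
  [23] y  {0,1}  => 0  0->0 ok
  [24] y  {0,1}  => 0  0->0 ok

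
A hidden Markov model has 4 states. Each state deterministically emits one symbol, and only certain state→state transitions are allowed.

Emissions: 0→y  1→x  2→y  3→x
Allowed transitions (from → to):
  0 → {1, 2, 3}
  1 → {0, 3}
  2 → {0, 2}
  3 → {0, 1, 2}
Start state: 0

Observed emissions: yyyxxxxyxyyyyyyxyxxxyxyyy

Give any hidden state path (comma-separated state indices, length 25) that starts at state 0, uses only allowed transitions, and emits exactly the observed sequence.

0,2,0,1,3,1,3,0,3,2,0,2,2,2,0,1,0,1,3,1,0,3,0,2,0

  0: obs=y cand={0,2} pick 0 [start]
  1: obs=y cand={0,2} pick 2 [0->2 ok]
  2: obs=y cand={0,2} pick 0 [2->0 ok]
  3: obs=x cand={1,3} pick 1 [0->1 ok]
  4: obs=x cand={1,3} pick 3 [1->3 ok]
  5: obs=x cand={1,3} pick 1 [3->1 ok]
  6: obs=x cand={1,3} pick 3 [1->3 ok]
  7: obs=y cand={0,2} pick 0 [3->0 ok]
  8: obs=x cand={1,3} pick 3 [0->3 ok]
  9: obs=y cand={0,2} pick 2 [3->2 ok]
  10: obs=y cand={0,2} pick 0 [2->0 ok]
  11: obs=y cand={0,2} pick 2 [0->2 ok]
  12: obs=y cand={0,2} pick 2 [2->2 ok]
  13: obs=y cand={0,2} pick 2 [2->2 ok]
  14: obs=y cand={0,2} pick 0 [2->0 ok]
  15: obs=x cand={1,3} pick 1 [0->1 ok]
  16: obs=y cand={0,2} pick 0 [1->0 ok]
  17: obs=x cand={1,3} pick 1 [0->1 ok]
  18: obs=x cand={1,3} pick 3 [1->3 ok]
  19: obs=x cand={1,3} pick 1 [3->1 ok]
  20: obs=y cand={0,2} pick 0 [1->0 ok]
  21: obs=x cand={1,3} pick 3 [0->3 ok]
  22: obs=y cand={0,2} pick 0 [3->0 ok]
  23: obs=y cand={0,2} pick 2 [0->2 ok]
  24: obs=y cand={0,2} pick 0 [2->0 ok]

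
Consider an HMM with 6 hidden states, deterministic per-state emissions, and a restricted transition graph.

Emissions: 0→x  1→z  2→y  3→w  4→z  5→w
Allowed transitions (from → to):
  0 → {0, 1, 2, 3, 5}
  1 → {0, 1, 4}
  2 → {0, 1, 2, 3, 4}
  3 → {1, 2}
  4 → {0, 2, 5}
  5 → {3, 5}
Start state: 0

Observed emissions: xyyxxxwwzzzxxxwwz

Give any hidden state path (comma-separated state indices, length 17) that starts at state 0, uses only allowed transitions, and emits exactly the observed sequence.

  0: obs=x cand={0} pick 0 [start]
  1: obs=y cand={2} pick 2 [0->2 ok]
  2: obs=y cand={2} pick 2 [2->2 ok]
  3: obs=x cand={0} pick 0 [2->0 ok]
  4: obs=x cand={0} pick 0 [0->0 ok]
  5: obs=x cand={0} pick 0 [0->0 ok]
  6: obs=w cand={3,5} pick 5 [0->5 ok]
  7: obs=w cand={3,5} pick 3 [5->3 ok]
  8: obs=z cand={1,4} pick 1 [3->1 ok]
  9: obs=z cand={1,4} pick 1 [1->1 ok]
  10: obs=z cand={1,4} pick 4 [1->4 ok]
  11: obs=x cand={0} pick 0 [4->0 ok]
  12: obs=x cand={0} pick 0 [0->0 ok]
  13: obs=x cand={0} pick 0 [0->0 ok]
  14: obs=w cand={3,5} pick 5 [0->5 ok]
  15: obs=w cand={3,5} pick 3 [5->3 ok]
  16: obs=z cand={1,4} pick 1 [3->1 ok]

0,2,2,0,0,0,5,3,1,1,4,0,0,0,5,3,1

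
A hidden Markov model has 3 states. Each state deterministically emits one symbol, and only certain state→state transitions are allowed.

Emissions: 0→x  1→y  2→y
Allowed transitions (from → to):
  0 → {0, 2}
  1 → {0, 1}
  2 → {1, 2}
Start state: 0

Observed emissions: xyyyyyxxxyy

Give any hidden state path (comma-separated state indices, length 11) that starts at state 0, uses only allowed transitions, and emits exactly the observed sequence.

0,2,2,2,2,1,0,0,0,2,1

  [0] x  {0}  => 0  start
  [1] y  {1,2}  => 2  0->2 ok
  [2] y  {1,2}  => 2  2->2 ok
  [3] y  {1,2}  => 2  2->2 ok
  [4] y  {1,2}  => 2  2->2 ok
  [5] y  {1,2}  => 1  2->1 ok
  [6] x  {0}  => 0  1->0 ok
  [7] x  {0}  => 0  0->0 ok
  [8] x  {0}  => 0  0->0 ok
  [9] y  {1,2}  => 2  0->2 ok
  [10] y  {1,2}  => 1  2->1 ok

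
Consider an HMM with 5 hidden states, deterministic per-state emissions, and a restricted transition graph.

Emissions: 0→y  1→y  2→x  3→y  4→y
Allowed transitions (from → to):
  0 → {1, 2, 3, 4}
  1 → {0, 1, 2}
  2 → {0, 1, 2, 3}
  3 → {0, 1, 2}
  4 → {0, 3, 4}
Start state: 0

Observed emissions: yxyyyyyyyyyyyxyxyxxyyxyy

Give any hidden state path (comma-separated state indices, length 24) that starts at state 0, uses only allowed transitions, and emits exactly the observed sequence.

  0: obs=y cand={0,1,3,4} pick 0 [start]
  1: obs=x cand={2} pick 2 [0->2 ok]
  2: obs=y cand={0,1,3,4} pick 1 [2->1 ok]
  3: obs=y cand={0,1,3,4} pick 1 [1->1 ok]
  4: obs=y cand={0,1,3,4} pick 1 [1->1 ok]
  5: obs=y cand={0,1,3,4} pick 1 [1->1 ok]
  6: obs=y cand={0,1,3,4} pick 1 [1->1 ok]
  7: obs=y cand={0,1,3,4} pick 1 [1->1 ok]
  8: obs=y cand={0,1,3,4} pick 1 [1->1 ok]
  9: obs=y cand={0,1,3,4} pick 0 [1->0 ok]
  10: obs=y cand={0,1,3,4} pick 4 [0->4 ok]
  11: obs=y cand={0,1,3,4} pick 4 [4->4 ok]
  12: obs=y cand={0,1,3,4} pick 3 [4->3 ok]
  13: obs=x cand={2} pick 2 [3->2 ok]
  14: obs=y cand={0,1,3,4} pick 0 [2->0 ok]
  15: obs=x cand={2} pick 2 [0->2 ok]
  16: obs=y cand={0,1,3,4} pick 3 [2->3 ok]
  17: obs=x cand={2} pick 2 [3->2 ok]
  18: obs=x cand={2} pick 2 [2->2 ok]
  19: obs=y cand={0,1,3,4} pick 0 [2->0 ok]
  20: obs=y cand={0,1,3,4} pick 1 [0->1 ok]
  21: obs=x cand={2} pick 2 [1->2 ok]
  22: obs=y cand={0,1,3,4} pick 1 [2->1 ok]
  23: obs=y cand={0,1,3,4} pick 0 [1->0 ok]

0,2,1,1,1,1,1,1,1,0,4,4,3,2,0,2,3,2,2,0,1,2,1,0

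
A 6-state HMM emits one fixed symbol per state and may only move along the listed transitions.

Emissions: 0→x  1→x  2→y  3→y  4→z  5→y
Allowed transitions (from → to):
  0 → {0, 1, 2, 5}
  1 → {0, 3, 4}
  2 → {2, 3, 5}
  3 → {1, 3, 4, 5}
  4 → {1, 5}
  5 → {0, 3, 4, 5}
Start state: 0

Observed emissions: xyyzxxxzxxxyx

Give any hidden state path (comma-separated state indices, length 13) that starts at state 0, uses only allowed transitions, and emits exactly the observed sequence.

0,5,5,4,1,0,1,4,1,0,1,3,1

  t0 'x' -> {0,1}, take 0 (start)
  t1 'y' -> {2,3,5}, take 5 (0->5 ok)
  t2 'y' -> {2,3,5}, take 5 (5->5 ok)
  t3 'z' -> {4}, take 4 (5->4 ok)
  t4 'x' -> {0,1}, take 1 (4->1 ok)
  t5 'x' -> {0,1}, take 0 (1->0 ok)
  t6 'x' -> {0,1}, take 1 (0->1 ok)
  t7 'z' -> {4}, take 4 (1->4 ok)
  t8 'x' -> {0,1}, take 1 (4->1 ok)
  t9 'x' -> {0,1}, take 0 (1->0 ok)
  t10 'x' -> {0,1}, take 1 (0->1 ok)
  t11 'y' -> {2,3,5}, take 3 (1->3 ok)
  t12 'x' -> {0,1}, take 1 (3->1 ok)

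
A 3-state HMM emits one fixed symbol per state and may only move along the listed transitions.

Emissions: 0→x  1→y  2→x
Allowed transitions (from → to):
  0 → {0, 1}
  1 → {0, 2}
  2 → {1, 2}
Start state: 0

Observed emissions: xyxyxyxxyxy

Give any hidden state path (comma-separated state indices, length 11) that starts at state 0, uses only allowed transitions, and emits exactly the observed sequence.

0,1,0,1,2,1,2,2,1,0,1

  pos 0: x in {0,2}, choose 0; start
  pos 1: y in {1}, choose 1; 0->1 ok
  pos 2: x in {0,2}, choose 0; 1->0 ok
  pos 3: y in {1}, choose 1; 0->1 ok
  pos 4: x in {0,2}, choose 2; 1->2 ok
  pos 5: y in {1}, choose 1; 2->1 ok
  pos 6: x in {0,2}, choose 2; 1->2 ok
  pos 7: x in {0,2}, choose 2; 2->2 ok
  pos 8: y in {1}, choose 1; 2->1 ok
  pos 9: x in {0,2}, choose 0; 1->0 ok
  pos 10: y in {1}, choose 1; 0->1 ok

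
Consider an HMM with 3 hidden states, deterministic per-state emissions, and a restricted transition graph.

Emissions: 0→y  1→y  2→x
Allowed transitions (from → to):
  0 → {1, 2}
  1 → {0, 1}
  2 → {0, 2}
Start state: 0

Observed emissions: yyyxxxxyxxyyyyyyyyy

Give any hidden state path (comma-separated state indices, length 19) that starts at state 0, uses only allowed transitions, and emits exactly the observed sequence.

0,1,0,2,2,2,2,0,2,2,0,1,0,1,1,1,0,1,1

  pos 0: y in {0,1}, choose 0; start
  pos 1: y in {0,1}, choose 1; 0->1 ok
  pos 2: y in {0,1}, choose 0; 1->0 ok
  pos 3: x in {2}, choose 2; 0->2 ok
  pos 4: x in {2}, choose 2; 2->2 ok
  pos 5: x in {2}, choose 2; 2->2 ok
  pos 6: x in {2}, choose 2; 2->2 ok
  pos 7: y in {0,1}, choose 0; 2->0 ok
  pos 8: x in {2}, choose 2; 0->2 ok
  pos 9: x in {2}, choose 2; 2->2 ok
  pos 10: y in {0,1}, choose 0; 2->0 ok
  pos 11: y in {0,1}, choose 1; 0->1 ok
  pos 12: y in {0,1}, choose 0; 1->0 ok
  pos 13: y in {0,1}, choose 1; 0->1 ok
  pos 14: y in {0,1}, choose 1; 1->1 ok
  pos 15: y in {0,1}, choose 1; 1->1 ok
  pos 16: y in {0,1}, choose 0; 1->0 ok
  pos 17: y in {0,1}, choose 1; 0->1 ok
  pos 18: y in {0,1}, choose 1; 1->1 ok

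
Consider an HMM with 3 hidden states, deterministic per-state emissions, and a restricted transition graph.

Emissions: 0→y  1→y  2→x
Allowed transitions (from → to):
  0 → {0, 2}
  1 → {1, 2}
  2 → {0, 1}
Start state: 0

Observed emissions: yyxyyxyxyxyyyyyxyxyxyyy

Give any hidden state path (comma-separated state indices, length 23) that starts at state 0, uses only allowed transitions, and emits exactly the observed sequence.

  0: obs=y cand={0,1} pick 0 [start]
  1: obs=y cand={0,1} pick 0 [0->0 ok]
  2: obs=x cand={2} pick 2 [0->2 ok]
  3: obs=y cand={0,1} pick 1 [2->1 ok]
  4: obs=y cand={0,1} pick 1 [1->1 ok]
  5: obs=x cand={2} pick 2 [1->2 ok]
  6: obs=y cand={0,1} pick 0 [2->0 ok]
  7: obs=x cand={2} pick 2 [0->2 ok]
  8: obs=y cand={0,1} pick 1 [2->1 ok]
  9: obs=x cand={2} pick 2 [1->2 ok]
  10: obs=y cand={0,1} pick 1 [2->1 ok]
  11: obs=y cand={0,1} pick 1 [1->1 ok]
  12: obs=y cand={0,1} pick 1 [1->1 ok]
  13: obs=y cand={0,1} pick 1 [1->1 ok]
  14: obs=y cand={0,1} pick 1 [1->1 ok]
  15: obs=x cand={2} pick 2 [1->2 ok]
  16: obs=y cand={0,1} pick 1 [2->1 ok]
  17: obs=x cand={2} pick 2 [1->2 ok]
  18: obs=y cand={0,1} pick 0 [2->0 ok]
  19: obs=x cand={2} pick 2 [0->2 ok]
  20: obs=y cand={0,1} pick 0 [2->0 ok]
  21: obs=y cand={0,1} pick 0 [0->0 ok]
  22: obs=y cand={0,1} pick 0 [0->0 ok]

0,0,2,1,1,2,0,2,1,2,1,1,1,1,1,2,1,2,0,2,0,0,0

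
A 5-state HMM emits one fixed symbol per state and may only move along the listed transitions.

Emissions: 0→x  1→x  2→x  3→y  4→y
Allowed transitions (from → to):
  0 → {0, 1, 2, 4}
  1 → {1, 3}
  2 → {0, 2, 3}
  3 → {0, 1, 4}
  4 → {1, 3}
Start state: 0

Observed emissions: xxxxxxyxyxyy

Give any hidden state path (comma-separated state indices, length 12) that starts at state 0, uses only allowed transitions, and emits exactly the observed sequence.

  t0 'x' -> {0,1,2}, take 0 (start)
  t1 'x' -> {0,1,2}, take 2 (0->2 ok)
  t2 'x' -> {0,1,2}, take 2 (2->2 ok)
  t3 'x' -> {0,1,2}, take 0 (2->0 ok)
  t4 'x' -> {0,1,2}, take 0 (0->0 ok)
  t5 'x' -> {0,1,2}, take 1 (0->1 ok)
  t6 'y' -> {3,4}, take 3 (1->3 ok)
  t7 'x' -> {0,1,2}, take 1 (3->1 ok)
  t8 'y' -> {3,4}, take 3 (1->3 ok)
  t9 'x' -> {0,1,2}, take 1 (3->1 ok)
  t10 'y' -> {3,4}, take 3 (1->3 ok)
  t11 'y' -> {3,4}, take 4 (3->4 ok)

0,2,2,0,0,1,3,1,3,1,3,4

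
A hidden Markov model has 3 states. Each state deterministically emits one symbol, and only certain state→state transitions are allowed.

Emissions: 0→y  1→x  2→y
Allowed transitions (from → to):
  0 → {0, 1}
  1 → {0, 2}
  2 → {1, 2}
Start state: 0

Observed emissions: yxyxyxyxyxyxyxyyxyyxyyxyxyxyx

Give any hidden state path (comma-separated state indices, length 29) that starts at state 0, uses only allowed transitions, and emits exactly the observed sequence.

0,1,2,1,0,1,0,1,0,1,2,1,0,1,0,0,1,2,2,1,0,0,1,2,1,2,1,0,1

  [0] y  {0,2}  => 0  start
  [1] x  {1}  => 1  0->1 ok
  [2] y  {0,2}  => 2  1->2 ok
  [3] x  {1}  => 1  2->1 ok
  [4] y  {0,2}  => 0  1->0 ok
  [5] x  {1}  => 1  0->1 ok
  [6] y  {0,2}  => 0  1->0 ok
  [7] x  {1}  => 1  0->1 ok
  [8] y  {0,2}  => 0  1->0 ok
  [9] x  {1}  => 1  0->1 ok
  [10] y  {0,2}  => 2  1->2 ok
  [11] x  {1}  => 1  2->1 ok
  [12] y  {0,2}  => 0  1->0 ok
  [13] x  {1}  => 1  0->1 ok
  [14] y  {0,2}  => 0  1->0 ok
  [15] y  {0,2}  => 0  0->0 ok
  [16] x  {1}  => 1  0->1 ok
  [17] y  {0,2}  => 2  1->2 ok
  [18] y  {0,2}  => 2  2->2 ok
  [19] x  {1}  => 1  2->1 ok
  [20] y  {0,2}  => 0  1->0 ok
  [21] y  {0,2}  => 0  0->0 ok
  [22] x  {1}  => 1  0->1 ok
  [23] y  {0,2}  => 2  1->2 ok
  [24] x  {1}  => 1  2->1 ok
  [25] y  {0,2}  => 2  1->2 ok
  [26] x  {1}  => 1  2->1 ok
  [27] y  {0,2}  => 0  1->0 ok
  [28] x  {1}  => 1  0->1 ok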